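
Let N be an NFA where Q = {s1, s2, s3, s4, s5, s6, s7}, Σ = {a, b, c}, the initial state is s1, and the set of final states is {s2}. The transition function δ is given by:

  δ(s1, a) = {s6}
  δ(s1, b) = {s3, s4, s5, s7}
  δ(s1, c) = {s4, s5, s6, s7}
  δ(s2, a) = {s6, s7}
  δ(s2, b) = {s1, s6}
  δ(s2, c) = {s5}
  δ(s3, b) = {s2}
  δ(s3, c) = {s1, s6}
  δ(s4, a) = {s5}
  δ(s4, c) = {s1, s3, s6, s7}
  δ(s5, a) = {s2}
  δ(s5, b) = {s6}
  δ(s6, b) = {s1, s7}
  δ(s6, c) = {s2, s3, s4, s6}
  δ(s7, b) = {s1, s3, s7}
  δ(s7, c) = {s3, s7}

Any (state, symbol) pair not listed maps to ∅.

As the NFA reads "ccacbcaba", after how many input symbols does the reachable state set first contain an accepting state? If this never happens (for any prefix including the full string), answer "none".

2

Start in {s1}.
Read 'c': {s1} → {s4, s5, s6, s7}.
Read 'c': {s4, s5, s6, s7} → {s1, s2, s3, s4, s6, s7}.
None of the earlier sets intersect F, but {s1, s2, s3, s4, s6, s7} does.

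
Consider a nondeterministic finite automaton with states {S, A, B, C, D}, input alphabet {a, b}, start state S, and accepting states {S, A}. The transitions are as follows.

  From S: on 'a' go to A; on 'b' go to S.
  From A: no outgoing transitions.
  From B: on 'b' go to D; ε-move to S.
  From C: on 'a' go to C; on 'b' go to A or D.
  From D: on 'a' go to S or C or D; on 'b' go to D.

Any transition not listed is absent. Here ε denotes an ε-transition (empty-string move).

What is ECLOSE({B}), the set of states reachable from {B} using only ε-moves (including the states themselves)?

{S, B}

Begin with {B}.
ε-move B → S; add S.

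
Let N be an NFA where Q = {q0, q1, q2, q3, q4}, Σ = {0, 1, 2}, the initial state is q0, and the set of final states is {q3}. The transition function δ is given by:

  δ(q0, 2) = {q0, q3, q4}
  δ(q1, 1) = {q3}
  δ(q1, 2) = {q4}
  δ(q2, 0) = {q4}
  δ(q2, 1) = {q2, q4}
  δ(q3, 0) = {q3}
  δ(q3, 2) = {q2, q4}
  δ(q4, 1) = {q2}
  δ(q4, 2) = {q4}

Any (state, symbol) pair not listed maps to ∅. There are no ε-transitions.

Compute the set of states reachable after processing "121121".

∅

Start in {q0}.
Read '1': q0→∅; now ∅.
The set is empty and remains empty for the remaining 5 symbols.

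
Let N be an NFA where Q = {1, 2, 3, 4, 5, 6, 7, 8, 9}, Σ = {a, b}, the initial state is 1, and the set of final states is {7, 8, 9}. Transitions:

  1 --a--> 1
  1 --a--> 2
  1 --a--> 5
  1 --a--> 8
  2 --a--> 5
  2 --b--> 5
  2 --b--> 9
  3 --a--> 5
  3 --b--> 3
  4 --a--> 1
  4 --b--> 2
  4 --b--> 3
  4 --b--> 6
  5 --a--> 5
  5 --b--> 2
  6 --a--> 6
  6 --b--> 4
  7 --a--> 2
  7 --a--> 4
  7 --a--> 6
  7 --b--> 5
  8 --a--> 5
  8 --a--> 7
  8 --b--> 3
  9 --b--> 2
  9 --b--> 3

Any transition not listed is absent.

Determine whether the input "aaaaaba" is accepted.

No

Start in {1}.
Read 'a': 1→{1, 2, 5, 8}; now {1, 2, 5, 8}.
Read 'a': 1→{1, 2, 5, 8}, 2→{5}, 5→{5}, 8→{5, 7}; now {1, 2, 5, 7, 8}.
Read 'a': 1→{1, 2, 5, 8}, 2→{5}, 5→{5}, 7→{2, 4, 6}, 8→{5, 7}; now {1, 2, 4, 5, 6, 7, 8}.
Read 'a': 1→{1, 2, 5, 8}, 2→{5}, 4→{1}, 5→{5}, 6→{6}, 7→{2, 4, 6}, 8→{5, 7}; now {1, 2, 4, 5, 6, 7, 8}.
Read 'a': 1→{1, 2, 5, 8}, 2→{5}, 4→{1}, 5→{5}, 6→{6}, 7→{2, 4, 6}, 8→{5, 7}; now {1, 2, 4, 5, 6, 7, 8}.
Read 'b': 1→∅, 2→{5, 9}, 4→{2, 3, 6}, 5→{2}, 6→{4}, 7→{5}, 8→{3}; now {2, 3, 4, 5, 6, 9}.
Read 'a': 2→{5}, 3→{5}, 4→{1}, 5→{5}, 6→{6}, 9→∅; now {1, 5, 6}.
The final set {1, 5, 6} contains no accepting state.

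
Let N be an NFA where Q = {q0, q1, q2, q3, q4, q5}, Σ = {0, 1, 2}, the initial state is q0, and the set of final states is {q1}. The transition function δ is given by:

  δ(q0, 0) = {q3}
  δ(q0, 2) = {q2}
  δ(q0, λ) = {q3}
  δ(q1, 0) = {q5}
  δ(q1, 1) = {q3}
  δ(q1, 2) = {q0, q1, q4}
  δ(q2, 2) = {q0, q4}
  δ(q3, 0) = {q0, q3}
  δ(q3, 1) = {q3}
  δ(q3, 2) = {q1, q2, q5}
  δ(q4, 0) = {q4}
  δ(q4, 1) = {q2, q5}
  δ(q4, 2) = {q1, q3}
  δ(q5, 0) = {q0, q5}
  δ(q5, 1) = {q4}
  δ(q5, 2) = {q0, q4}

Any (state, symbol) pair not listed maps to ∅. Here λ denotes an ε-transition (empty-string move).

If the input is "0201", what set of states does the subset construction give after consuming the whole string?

Start: ε-closure({q0}) = {q0, q3}.
Read '0': q0→{q3}, q3→{q0, q3}; now {q0, q3}.
Read '2': q0→{q2}, q3→{q1, q2, q5}; now {q1, q2, q5}.
Read '0': q1→{q5}, q2→∅, q5→{q0, q5}; union {q0, q5}; ε-closure = {q0, q3, q5}.
Read '1': q0→∅, q3→{q3}, q5→{q4}; now {q3, q4}.

{q3, q4}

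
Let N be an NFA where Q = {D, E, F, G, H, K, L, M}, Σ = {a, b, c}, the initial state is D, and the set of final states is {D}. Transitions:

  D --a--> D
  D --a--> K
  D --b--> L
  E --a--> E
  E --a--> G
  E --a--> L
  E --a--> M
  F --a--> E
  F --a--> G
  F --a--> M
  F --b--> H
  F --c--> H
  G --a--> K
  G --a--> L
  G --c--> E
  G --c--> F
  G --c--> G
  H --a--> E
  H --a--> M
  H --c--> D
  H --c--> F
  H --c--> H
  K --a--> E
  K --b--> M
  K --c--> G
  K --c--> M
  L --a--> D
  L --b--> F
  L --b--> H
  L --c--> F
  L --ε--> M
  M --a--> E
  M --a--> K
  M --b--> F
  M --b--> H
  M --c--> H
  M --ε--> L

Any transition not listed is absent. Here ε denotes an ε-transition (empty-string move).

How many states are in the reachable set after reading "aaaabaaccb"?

3

Start in {D}.
Read 'a': D→{D, K}; now {D, K}.
Read 'a': D→{D, K}, K→{E}; now {D, E, K}.
Read 'a': D→{D, K}, E→{E, G, L, M}, K→{E}; now {D, E, G, K, L, M}.
Read 'a': D→{D, K}, E→{E, G, L, M}, G→{K, L}, K→{E}, L→{D}, M→{E, K}; now {D, E, G, K, L, M}.
Read 'b': D→{L}, E→∅, G→∅, K→{M}, L→{F, H}, M→{F, H}; now {F, H, L, M}.
Read 'a': F→{E, G, M}, H→{E, M}, L→{D}, M→{E, K}; union {D, E, G, K, M}; ε-closure = {D, E, G, K, L, M}.
Read 'a': D→{D, K}, E→{E, G, L, M}, G→{K, L}, K→{E}, L→{D}, M→{E, K}; now {D, E, G, K, L, M}.
Read 'c': D→∅, E→∅, G→{E, F, G}, K→{G, M}, L→{F}, M→{H}; union {E, F, G, H, M}; ε-closure = {E, F, G, H, L, M}.
Read 'c': E→∅, F→{H}, G→{E, F, G}, H→{D, F, H}, L→{F}, M→{H}; now {D, E, F, G, H}.
Read 'b': D→{L}, E→∅, F→{H}, G→∅, H→∅; union {H, L}; ε-closure = {H, L, M}.
That set has 3 states.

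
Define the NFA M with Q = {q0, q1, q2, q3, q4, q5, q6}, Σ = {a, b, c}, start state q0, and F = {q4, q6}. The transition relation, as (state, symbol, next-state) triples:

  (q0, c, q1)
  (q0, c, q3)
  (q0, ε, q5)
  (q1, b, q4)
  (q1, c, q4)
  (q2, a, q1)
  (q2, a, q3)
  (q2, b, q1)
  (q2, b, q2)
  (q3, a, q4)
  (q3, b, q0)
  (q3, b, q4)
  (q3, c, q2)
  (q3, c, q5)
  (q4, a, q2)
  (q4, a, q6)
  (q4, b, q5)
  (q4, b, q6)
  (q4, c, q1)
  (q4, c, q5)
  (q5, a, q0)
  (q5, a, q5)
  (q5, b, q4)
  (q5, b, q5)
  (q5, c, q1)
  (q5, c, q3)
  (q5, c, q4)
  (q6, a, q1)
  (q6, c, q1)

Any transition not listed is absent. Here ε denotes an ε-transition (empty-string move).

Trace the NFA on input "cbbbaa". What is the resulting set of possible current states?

{q0, q1, q3, q5}

Start: ε-closure({q0}) = {q0, q5}.
Read 'c': q0→{q1, q3}, q5→{q1, q3, q4}; now {q1, q3, q4}.
Read 'b': q1→{q4}, q3→{q0, q4}, q4→{q5, q6}; now {q0, q4, q5, q6}.
Read 'b': q0→∅, q4→{q5, q6}, q5→{q4, q5}, q6→∅; now {q4, q5, q6}.
Read 'b': q4→{q5, q6}, q5→{q4, q5}, q6→∅; now {q4, q5, q6}.
Read 'a': q4→{q2, q6}, q5→{q0, q5}, q6→{q1}; now {q0, q1, q2, q5, q6}.
Read 'a': q0→∅, q1→∅, q2→{q1, q3}, q5→{q0, q5}, q6→{q1}; now {q0, q1, q3, q5}.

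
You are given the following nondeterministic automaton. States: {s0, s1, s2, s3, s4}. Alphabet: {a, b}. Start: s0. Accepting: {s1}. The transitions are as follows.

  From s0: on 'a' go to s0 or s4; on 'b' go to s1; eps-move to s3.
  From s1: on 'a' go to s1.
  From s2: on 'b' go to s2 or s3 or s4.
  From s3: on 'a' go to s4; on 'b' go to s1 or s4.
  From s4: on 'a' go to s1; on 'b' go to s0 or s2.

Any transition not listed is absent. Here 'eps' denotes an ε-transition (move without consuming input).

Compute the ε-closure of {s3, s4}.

{s3, s4}

Begin with {s3, s4}.
No ε-moves leave this set, so the closure equals the set itself.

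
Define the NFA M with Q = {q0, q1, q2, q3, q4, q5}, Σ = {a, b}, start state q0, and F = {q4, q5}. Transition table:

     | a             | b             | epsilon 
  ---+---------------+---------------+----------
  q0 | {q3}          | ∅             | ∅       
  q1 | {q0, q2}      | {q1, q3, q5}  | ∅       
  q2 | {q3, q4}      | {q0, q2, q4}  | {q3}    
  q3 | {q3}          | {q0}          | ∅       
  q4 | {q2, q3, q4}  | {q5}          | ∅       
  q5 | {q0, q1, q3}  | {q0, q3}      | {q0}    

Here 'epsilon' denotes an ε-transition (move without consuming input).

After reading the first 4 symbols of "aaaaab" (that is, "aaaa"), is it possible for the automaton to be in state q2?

Start in {q0}.
Read 'a': q0→{q3}; now {q3}.
Read 'a': q3→{q3}; now {q3}.
Read 'a': q3→{q3}; now {q3}.
Read 'a': q3→{q3}; now {q3}.
State q2 is not in {q3}.

No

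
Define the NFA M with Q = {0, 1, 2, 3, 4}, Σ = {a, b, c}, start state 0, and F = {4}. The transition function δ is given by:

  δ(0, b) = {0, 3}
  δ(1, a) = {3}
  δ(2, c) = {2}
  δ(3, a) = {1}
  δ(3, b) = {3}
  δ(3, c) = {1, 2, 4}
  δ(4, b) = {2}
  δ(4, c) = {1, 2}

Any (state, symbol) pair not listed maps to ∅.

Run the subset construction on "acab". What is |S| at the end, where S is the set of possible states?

0

Start in {0}.
Read 'a': 0→∅; now ∅.
The set is empty and remains empty for the remaining 3 symbols.
That set has 0 states.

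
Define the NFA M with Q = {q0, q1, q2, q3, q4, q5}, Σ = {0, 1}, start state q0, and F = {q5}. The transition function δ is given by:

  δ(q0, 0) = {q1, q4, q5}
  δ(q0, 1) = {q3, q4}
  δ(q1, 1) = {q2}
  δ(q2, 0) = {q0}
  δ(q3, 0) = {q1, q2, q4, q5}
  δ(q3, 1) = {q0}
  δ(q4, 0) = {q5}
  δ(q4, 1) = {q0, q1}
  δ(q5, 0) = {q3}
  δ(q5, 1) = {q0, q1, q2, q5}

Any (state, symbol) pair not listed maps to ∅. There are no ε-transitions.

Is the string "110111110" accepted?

Yes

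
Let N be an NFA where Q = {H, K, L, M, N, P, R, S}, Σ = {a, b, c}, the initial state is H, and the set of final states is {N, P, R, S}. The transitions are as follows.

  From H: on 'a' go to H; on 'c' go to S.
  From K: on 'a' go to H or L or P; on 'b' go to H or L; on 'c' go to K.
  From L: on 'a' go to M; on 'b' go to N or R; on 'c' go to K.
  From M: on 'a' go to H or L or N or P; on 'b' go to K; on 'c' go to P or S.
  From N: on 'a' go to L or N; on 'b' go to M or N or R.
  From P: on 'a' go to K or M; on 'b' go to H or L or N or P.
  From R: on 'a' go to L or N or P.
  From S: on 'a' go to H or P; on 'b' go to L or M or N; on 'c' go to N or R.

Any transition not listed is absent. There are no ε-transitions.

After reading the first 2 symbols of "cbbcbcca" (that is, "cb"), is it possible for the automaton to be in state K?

Start in {H}.
Read 'c': H→{S}; now {S}.
Read 'b': S→{L, M, N}; now {L, M, N}.
State K is not in {L, M, N}.

No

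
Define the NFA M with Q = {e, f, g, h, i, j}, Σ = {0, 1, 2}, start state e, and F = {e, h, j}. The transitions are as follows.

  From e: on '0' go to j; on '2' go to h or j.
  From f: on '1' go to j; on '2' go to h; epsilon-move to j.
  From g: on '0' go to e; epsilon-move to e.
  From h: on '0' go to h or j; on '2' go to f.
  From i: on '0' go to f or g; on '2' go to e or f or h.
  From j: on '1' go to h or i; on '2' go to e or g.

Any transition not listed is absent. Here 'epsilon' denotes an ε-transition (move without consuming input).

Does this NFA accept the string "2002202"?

Yes

Start in {e}.
Read '2': {e} → {h, j}.
Read '0': {h, j} → {h, j}.
Read '0': {h, j} → {h, j}.
Read '2': {h, j} → {e, f, g, j}.
Read '2': {e, f, g, j} → {e, g, h, j}.
Read '0': {e, g, h, j} → {e, h, j}.
Read '2': {e, h, j} → {e, f, g, h, j}.
The final set {e, f, g, h, j} contains the accepting states e, h, j.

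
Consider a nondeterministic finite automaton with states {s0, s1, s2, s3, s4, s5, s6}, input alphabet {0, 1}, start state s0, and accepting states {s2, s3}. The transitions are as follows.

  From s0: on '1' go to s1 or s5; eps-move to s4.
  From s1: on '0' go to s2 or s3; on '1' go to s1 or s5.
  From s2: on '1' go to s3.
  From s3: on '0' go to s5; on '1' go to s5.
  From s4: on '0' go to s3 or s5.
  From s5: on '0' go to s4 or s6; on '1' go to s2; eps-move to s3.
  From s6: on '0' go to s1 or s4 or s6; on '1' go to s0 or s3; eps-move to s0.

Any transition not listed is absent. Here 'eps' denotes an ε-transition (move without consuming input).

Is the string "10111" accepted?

Yes

Start: ε-closure({s0}) = {s0, s4}.
Read '1': {s0, s4} → {s1, s3, s5}.
Read '0': {s1, s3, s5} → {s0, s2, s3, s4, s5, s6}.
Read '1': {s0, s2, s3, s4, s5, s6} → {s0, s1, s2, s3, s4, s5}.
Read '1': {s0, s1, s2, s3, s4, s5} → {s1, s2, s3, s5}.
Read '1': {s1, s2, s3, s5} → {s1, s2, s3, s5}.
The final set {s1, s2, s3, s5} contains the accepting states s2, s3.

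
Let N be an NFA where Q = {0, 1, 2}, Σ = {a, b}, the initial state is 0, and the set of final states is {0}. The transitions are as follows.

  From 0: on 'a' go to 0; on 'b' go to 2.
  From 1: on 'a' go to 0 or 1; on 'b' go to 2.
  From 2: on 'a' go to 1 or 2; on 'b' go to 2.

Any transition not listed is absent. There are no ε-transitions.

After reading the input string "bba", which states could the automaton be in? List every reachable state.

Start in {0}.
Read 'b': {0} → {2}.
Read 'b': {2} → {2}.
Read 'a': {2} → {1, 2}.

{1, 2}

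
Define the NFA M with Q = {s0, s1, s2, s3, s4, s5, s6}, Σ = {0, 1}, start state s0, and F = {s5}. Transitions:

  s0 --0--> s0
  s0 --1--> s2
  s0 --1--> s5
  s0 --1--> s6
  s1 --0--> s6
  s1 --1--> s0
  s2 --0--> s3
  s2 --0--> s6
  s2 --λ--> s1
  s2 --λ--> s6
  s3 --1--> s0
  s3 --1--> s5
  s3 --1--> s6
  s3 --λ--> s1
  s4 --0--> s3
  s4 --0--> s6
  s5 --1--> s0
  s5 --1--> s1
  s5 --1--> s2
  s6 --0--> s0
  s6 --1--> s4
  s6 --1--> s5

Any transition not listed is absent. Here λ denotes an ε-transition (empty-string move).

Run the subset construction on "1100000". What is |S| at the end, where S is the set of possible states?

Start in {s0}.
Read '1': {s0} → {s1, s2, s5, s6}.
Read '1': {s1, s2, s5, s6} → {s0, s1, s2, s4, s5, s6}.
Read '0': {s0, s1, s2, s4, s5, s6} → {s0, s1, s3, s6}.
Read '0': {s0, s1, s3, s6} → {s0, s6}.
Read '0': {s0, s6} → {s0}.
Read '0': {s0} → {s0}.
Read '0': {s0} → {s0}.
That set has 1 state.

1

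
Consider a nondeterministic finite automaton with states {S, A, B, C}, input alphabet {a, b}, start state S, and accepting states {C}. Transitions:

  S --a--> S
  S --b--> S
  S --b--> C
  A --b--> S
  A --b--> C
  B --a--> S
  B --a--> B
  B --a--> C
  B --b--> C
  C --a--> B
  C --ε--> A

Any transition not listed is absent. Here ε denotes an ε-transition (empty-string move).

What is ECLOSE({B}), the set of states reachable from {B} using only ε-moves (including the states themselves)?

{B}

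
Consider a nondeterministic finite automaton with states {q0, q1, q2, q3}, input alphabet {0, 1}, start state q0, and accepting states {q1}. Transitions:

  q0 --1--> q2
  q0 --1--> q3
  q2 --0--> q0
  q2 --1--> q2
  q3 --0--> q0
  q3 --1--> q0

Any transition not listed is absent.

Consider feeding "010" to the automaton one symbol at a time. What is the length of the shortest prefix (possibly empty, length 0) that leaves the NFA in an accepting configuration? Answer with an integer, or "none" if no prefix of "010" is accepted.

none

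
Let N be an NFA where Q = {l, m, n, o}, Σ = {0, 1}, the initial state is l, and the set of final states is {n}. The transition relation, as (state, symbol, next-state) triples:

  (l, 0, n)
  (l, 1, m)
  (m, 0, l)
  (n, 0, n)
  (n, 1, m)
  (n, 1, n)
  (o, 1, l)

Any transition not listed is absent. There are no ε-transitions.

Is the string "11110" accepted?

No

Start in {l}.
Read '1': {l} → {m}.
Read '1': {m} → ∅.
The set is empty and remains empty for the remaining 3 symbols.
The final set ∅ contains no accepting state.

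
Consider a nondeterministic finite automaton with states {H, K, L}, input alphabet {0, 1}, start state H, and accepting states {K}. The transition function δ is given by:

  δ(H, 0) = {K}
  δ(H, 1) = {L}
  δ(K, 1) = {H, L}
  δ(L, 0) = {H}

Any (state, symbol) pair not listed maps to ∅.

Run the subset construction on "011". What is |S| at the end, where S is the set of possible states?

1

Start in {H}.
Read '0': {H} → {K}.
Read '1': {K} → {H, L}.
Read '1': {H, L} → {L}.
That set has 1 state.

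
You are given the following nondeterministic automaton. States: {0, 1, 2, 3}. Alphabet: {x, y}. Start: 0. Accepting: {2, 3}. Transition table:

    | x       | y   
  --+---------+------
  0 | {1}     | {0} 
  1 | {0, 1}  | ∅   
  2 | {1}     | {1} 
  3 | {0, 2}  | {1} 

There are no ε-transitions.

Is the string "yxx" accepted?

No

Start in {0}.
Read 'y': 0→{0}; now {0}.
Read 'x': 0→{1}; now {1}.
Read 'x': 1→{0, 1}; now {0, 1}.
The final set {0, 1} contains no accepting state.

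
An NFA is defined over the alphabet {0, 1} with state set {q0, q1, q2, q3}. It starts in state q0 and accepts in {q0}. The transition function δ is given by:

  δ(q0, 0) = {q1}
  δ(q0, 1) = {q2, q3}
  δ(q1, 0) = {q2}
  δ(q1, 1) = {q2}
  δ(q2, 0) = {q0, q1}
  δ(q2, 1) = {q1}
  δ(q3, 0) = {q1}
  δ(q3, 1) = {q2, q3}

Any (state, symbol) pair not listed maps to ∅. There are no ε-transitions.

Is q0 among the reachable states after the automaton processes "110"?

Start in {q0}.
Read '1': q0→{q2, q3}; now {q2, q3}.
Read '1': q2→{q1}, q3→{q2, q3}; now {q1, q2, q3}.
Read '0': q1→{q2}, q2→{q0, q1}, q3→{q1}; now {q0, q1, q2}.
State q0 is in {q0, q1, q2}.

Yes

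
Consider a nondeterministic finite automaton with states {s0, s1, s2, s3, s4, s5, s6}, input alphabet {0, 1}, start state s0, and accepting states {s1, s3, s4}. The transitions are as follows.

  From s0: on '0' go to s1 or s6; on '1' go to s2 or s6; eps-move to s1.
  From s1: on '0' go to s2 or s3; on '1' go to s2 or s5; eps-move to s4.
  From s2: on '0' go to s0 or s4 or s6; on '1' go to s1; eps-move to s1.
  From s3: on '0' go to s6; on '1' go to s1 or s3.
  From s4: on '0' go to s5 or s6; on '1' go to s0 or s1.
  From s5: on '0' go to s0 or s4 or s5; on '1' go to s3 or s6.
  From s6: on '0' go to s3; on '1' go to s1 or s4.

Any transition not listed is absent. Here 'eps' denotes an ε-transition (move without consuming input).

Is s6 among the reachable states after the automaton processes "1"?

Start: ε-closure({s0}) = {s0, s1, s4}.
Read '1': {s0, s1, s4} → {s0, s1, s2, s4, s5, s6}.
State s6 is in {s0, s1, s2, s4, s5, s6}.

Yes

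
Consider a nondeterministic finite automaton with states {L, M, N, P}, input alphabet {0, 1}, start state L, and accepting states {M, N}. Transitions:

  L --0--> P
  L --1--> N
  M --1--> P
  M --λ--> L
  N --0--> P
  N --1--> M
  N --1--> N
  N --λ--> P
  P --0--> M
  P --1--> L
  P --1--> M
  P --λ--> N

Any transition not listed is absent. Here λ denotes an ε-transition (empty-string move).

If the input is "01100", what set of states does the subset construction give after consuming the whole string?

{L, M, N, P}

Start in {L}.
Read '0': L→{P}; union {P}; ε-closure = {N, P}.
Read '1': N→{M, N}, P→{L, M}; union {L, M, N}; ε-closure = {L, M, N, P}.
Read '1': L→{N}, M→{P}, N→{M, N}, P→{L, M}; now {L, M, N, P}.
Read '0': L→{P}, M→∅, N→{P}, P→{M}; union {M, P}; ε-closure = {L, M, N, P}.
Read '0': L→{P}, M→∅, N→{P}, P→{M}; union {M, P}; ε-closure = {L, M, N, P}.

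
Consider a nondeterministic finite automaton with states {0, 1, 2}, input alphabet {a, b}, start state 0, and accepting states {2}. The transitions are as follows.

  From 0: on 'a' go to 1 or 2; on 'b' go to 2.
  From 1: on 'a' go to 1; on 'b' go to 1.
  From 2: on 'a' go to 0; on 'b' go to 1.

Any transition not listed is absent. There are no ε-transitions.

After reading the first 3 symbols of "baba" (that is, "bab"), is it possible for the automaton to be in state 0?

Start in {0}.
Read 'b': {0} → {2}.
Read 'a': {2} → {0}.
Read 'b': {0} → {2}.
State 0 is not in {2}.

No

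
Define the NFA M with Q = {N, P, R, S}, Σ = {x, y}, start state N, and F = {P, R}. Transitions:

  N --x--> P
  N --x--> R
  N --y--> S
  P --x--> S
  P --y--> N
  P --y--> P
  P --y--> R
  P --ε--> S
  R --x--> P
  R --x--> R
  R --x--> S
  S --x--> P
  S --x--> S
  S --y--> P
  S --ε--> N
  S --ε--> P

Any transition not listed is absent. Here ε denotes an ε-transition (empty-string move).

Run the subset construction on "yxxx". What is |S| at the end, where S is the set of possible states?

4

Start in {N}.
Read 'y': {N} → {N, P, S}.
Read 'x': {N, P, S} → {N, P, R, S}.
Read 'x': {N, P, R, S} → {N, P, R, S}.
Read 'x': {N, P, R, S} → {N, P, R, S}.
That set has 4 states.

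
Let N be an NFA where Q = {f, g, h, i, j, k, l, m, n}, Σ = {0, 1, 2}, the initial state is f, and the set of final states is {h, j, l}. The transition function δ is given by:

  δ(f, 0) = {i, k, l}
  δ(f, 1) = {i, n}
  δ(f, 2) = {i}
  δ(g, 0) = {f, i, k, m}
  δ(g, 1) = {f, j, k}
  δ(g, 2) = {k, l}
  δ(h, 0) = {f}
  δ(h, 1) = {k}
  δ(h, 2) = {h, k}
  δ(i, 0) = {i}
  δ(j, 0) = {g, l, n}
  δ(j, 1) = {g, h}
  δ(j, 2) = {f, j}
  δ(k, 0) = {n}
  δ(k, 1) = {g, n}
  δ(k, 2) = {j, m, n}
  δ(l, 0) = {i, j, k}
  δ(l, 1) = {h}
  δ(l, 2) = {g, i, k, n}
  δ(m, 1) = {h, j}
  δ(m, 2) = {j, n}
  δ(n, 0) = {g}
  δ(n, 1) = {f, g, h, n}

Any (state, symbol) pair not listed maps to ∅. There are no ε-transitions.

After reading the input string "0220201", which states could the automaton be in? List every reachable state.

Start in {f}.
Read '0': {f} → {i, k, l}.
Read '2': {i, k, l} → {g, i, j, k, m, n}.
Read '2': {g, i, j, k, m, n} → {f, j, k, l, m, n}.
Read '0': {f, j, k, l, m, n} → {g, i, j, k, l, n}.
Read '2': {g, i, j, k, l, n} → {f, g, i, j, k, l, m, n}.
Read '0': {f, g, i, j, k, l, m, n} → {f, g, i, j, k, l, m, n}.
Read '1': {f, g, i, j, k, l, m, n} → {f, g, h, i, j, k, n}.

{f, g, h, i, j, k, n}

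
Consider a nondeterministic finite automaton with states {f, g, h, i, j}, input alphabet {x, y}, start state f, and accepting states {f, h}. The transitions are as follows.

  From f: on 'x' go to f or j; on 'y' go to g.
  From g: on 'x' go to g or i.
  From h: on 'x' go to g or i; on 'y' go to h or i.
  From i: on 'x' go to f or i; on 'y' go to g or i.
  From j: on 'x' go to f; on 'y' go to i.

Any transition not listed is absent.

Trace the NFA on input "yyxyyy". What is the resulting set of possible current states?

Start in {f}.
Read 'y': {f} → {g}.
Read 'y': {g} → ∅.
The set is empty and remains empty for the remaining 4 symbols.

∅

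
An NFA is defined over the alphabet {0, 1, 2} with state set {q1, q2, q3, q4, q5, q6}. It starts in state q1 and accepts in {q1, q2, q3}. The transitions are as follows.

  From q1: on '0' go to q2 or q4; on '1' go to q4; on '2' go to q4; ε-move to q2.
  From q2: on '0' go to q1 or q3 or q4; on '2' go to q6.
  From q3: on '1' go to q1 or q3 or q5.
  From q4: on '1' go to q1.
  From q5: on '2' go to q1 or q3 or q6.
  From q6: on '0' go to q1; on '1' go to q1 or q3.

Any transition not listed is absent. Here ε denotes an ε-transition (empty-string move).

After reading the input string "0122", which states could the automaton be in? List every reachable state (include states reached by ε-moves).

{q4, q6}

Start: ε-closure({q1}) = {q1, q2}.
Read '0': {q1, q2} → {q1, q2, q3, q4}.
Read '1': {q1, q2, q3, q4} → {q1, q2, q3, q4, q5}.
Read '2': {q1, q2, q3, q4, q5} → {q1, q2, q3, q4, q6}.
Read '2': {q1, q2, q3, q4, q6} → {q4, q6}.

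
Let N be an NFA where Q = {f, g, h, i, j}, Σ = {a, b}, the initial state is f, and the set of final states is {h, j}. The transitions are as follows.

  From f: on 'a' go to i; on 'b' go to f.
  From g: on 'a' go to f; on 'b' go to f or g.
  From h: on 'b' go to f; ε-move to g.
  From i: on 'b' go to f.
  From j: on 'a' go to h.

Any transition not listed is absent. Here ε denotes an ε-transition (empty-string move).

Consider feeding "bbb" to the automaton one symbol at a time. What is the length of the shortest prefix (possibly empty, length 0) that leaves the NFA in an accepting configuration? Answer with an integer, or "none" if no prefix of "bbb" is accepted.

Start in {f}.
Read 'b': f→{f}; now {f}.
Read 'b': f→{f}; now {f}.
Read 'b': f→{f}; now {f}.
No reachable set along the way intersects F.

none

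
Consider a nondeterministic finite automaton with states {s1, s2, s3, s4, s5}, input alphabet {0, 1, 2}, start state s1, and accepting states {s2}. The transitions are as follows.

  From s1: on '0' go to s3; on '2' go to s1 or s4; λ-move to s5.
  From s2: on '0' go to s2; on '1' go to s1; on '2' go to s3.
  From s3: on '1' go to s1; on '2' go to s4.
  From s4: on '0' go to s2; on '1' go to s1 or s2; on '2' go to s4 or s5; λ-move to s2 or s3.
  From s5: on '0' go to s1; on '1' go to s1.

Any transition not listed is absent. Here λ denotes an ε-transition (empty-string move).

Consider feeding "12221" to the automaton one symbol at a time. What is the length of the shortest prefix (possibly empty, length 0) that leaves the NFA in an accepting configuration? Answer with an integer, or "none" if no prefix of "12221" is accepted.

Start: ε-closure({s1}) = {s1, s5}.
Read '1': s1→∅, s5→{s1}; union {s1}; ε-closure = {s1, s5}.
Read '2': s1→{s1, s4}, s5→∅; union {s1, s4}; ε-closure = {s1, s2, s3, s4, s5}.
None of the earlier sets intersect F, but {s1, s2, s3, s4, s5} does.

2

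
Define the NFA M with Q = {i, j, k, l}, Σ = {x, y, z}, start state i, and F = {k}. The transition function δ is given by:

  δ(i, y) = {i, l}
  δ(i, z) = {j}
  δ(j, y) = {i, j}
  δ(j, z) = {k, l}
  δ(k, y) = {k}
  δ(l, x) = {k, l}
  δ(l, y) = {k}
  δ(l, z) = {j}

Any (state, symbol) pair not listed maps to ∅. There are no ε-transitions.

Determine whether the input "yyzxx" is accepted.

No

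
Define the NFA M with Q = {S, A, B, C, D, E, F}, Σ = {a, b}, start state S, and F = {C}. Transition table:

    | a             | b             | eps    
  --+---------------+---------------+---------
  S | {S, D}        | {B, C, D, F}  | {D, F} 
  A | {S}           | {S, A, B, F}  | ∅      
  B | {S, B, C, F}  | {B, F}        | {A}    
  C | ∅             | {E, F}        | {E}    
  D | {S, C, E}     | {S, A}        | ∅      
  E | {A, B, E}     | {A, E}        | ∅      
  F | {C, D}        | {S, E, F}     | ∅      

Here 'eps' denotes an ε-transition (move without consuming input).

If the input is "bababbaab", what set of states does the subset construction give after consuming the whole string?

{S, A, B, C, D, E, F}

Start: ε-closure({S}) = {S, D, F}.
Read 'b': S→{B, C, D, F}, D→{S, A}, F→{S, E, F}; now {S, A, B, C, D, E, F}.
Read 'a': S→{S, D}, A→{S}, B→{S, B, C, F}, C→∅, D→{S, C, E}, E→{A, B, E}, F→{C, D}; now {S, A, B, C, D, E, F}.
Read 'b': S→{B, C, D, F}, A→{S, A, B, F}, B→{B, F}, C→{E, F}, D→{S, A}, E→{A, E}, F→{S, E, F}; now {S, A, B, C, D, E, F}.
Read 'a': S→{S, D}, A→{S}, B→{S, B, C, F}, C→∅, D→{S, C, E}, E→{A, B, E}, F→{C, D}; now {S, A, B, C, D, E, F}.
Read 'b': S→{B, C, D, F}, A→{S, A, B, F}, B→{B, F}, C→{E, F}, D→{S, A}, E→{A, E}, F→{S, E, F}; now {S, A, B, C, D, E, F}.
Read 'b': S→{B, C, D, F}, A→{S, A, B, F}, B→{B, F}, C→{E, F}, D→{S, A}, E→{A, E}, F→{S, E, F}; now {S, A, B, C, D, E, F}.
Read 'a': S→{S, D}, A→{S}, B→{S, B, C, F}, C→∅, D→{S, C, E}, E→{A, B, E}, F→{C, D}; now {S, A, B, C, D, E, F}.
Read 'a': S→{S, D}, A→{S}, B→{S, B, C, F}, C→∅, D→{S, C, E}, E→{A, B, E}, F→{C, D}; now {S, A, B, C, D, E, F}.
Read 'b': S→{B, C, D, F}, A→{S, A, B, F}, B→{B, F}, C→{E, F}, D→{S, A}, E→{A, E}, F→{S, E, F}; now {S, A, B, C, D, E, F}.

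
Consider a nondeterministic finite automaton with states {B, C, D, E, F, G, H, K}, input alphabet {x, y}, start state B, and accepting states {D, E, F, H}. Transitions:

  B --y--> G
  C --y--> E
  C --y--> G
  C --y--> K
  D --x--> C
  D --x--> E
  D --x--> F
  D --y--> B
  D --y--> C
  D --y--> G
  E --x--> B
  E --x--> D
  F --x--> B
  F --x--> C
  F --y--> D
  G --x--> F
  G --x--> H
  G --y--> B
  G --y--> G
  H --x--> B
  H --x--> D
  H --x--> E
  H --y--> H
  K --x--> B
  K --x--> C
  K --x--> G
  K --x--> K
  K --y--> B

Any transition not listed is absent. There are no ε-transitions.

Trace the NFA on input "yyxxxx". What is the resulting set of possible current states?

Start in {B}.
Read 'y': B→{G}; now {G}.
Read 'y': G→{B, G}; now {B, G}.
Read 'x': B→∅, G→{F, H}; now {F, H}.
Read 'x': F→{B, C}, H→{B, D, E}; now {B, C, D, E}.
Read 'x': B→∅, C→∅, D→{C, E, F}, E→{B, D}; now {B, C, D, E, F}.
Read 'x': B→∅, C→∅, D→{C, E, F}, E→{B, D}, F→{B, C}; now {B, C, D, E, F}.

{B, C, D, E, F}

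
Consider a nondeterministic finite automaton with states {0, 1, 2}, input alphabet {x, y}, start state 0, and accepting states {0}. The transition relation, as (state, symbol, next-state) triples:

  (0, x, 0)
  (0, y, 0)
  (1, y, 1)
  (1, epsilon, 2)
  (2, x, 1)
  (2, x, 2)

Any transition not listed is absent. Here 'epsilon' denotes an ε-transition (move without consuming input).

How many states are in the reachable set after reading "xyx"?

Start in {0}.
Read 'x': {0} → {0}.
Read 'y': {0} → {0}.
Read 'x': {0} → {0}.
That set has 1 state.

1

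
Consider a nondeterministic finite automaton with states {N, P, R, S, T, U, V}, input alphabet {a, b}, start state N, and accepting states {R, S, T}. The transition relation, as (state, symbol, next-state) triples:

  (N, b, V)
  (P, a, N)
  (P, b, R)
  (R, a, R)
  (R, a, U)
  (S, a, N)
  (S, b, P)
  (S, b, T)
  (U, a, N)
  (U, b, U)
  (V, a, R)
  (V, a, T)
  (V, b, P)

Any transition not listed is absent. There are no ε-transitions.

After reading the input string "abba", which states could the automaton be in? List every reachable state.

Start in {N}.
Read 'a': N→∅; now ∅.
The set is empty and remains empty for the remaining 3 symbols.

∅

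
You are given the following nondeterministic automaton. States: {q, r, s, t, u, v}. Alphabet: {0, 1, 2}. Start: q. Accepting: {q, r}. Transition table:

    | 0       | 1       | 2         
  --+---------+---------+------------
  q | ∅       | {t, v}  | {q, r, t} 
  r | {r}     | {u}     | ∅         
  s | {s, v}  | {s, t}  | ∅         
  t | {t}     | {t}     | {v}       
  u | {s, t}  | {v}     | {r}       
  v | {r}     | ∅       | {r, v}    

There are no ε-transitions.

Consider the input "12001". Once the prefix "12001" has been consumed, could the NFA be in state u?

Start in {q}.
Read '1': q→{t, v}; now {t, v}.
Read '2': t→{v}, v→{r, v}; now {r, v}.
Read '0': r→{r}, v→{r}; now {r}.
Read '0': r→{r}; now {r}.
Read '1': r→{u}; now {u}.
State u is in {u}.

Yes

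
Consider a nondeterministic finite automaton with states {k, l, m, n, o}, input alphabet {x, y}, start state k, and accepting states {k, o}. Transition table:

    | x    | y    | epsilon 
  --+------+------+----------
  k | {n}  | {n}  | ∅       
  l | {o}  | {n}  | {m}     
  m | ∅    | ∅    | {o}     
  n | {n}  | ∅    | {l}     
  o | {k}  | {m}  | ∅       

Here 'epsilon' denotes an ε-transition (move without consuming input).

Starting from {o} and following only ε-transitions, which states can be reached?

Begin with {o}.
No ε-moves leave this set, so the closure equals the set itself.

{o}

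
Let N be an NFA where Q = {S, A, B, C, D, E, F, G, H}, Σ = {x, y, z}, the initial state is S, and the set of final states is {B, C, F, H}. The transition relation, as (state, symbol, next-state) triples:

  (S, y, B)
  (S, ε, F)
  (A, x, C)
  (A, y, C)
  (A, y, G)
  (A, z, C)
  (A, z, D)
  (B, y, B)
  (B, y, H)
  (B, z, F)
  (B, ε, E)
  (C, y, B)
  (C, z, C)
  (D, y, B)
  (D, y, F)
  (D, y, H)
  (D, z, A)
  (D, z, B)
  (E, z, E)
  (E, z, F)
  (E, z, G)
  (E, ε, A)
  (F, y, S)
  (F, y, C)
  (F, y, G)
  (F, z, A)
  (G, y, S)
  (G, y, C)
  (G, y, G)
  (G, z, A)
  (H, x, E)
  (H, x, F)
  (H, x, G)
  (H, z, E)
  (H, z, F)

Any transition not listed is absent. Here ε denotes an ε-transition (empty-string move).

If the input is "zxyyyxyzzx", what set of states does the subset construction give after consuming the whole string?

Start: ε-closure({S}) = {S, F}.
Read 'z': S→∅, F→{A}; now {A}.
Read 'x': A→{C}; now {C}.
Read 'y': C→{B}; union {B}; ε-closure = {A, B, E}.
Read 'y': A→{C, G}, B→{B, H}, E→∅; union {B, C, G, H}; ε-closure = {A, B, C, E, G, H}.
Read 'y': A→{C, G}, B→{B, H}, C→{B}, E→∅, G→{S, C, G}, H→∅; union {S, B, C, G, H}; ε-closure = {S, A, B, C, E, F, G, H}.
Read 'x': S→∅, A→{C}, B→∅, C→∅, E→∅, F→∅, G→∅, H→{E, F, G}; union {C, E, F, G}; ε-closure = {A, C, E, F, G}.
Read 'y': A→{C, G}, C→{B}, E→∅, F→{S, C, G}, G→{S, C, G}; union {S, B, C, G}; ε-closure = {S, A, B, C, E, F, G}.
Read 'z': S→∅, A→{C, D}, B→{F}, C→{C}, E→{E, F, G}, F→{A}, G→{A}; now {A, C, D, E, F, G}.
Read 'z': A→{C, D}, C→{C}, D→{A, B}, E→{E, F, G}, F→{A}, G→{A}; now {A, B, C, D, E, F, G}.
Read 'x': A→{C}, B→∅, C→∅, D→∅, E→∅, F→∅, G→∅; now {C}.

{C}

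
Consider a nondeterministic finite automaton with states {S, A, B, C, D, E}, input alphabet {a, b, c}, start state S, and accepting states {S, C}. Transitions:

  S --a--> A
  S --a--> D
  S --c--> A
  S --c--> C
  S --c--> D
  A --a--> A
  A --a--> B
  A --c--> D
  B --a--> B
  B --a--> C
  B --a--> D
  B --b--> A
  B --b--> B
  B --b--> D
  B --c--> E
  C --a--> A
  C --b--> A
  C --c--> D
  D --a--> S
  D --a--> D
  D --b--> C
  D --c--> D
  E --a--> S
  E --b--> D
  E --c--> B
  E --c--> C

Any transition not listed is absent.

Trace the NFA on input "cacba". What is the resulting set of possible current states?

{S, A, B, D}

Start in {S}.
Read 'c': {S} → {A, C, D}.
Read 'a': {A, C, D} → {S, A, B, D}.
Read 'c': {S, A, B, D} → {A, C, D, E}.
Read 'b': {A, C, D, E} → {A, C, D}.
Read 'a': {A, C, D} → {S, A, B, D}.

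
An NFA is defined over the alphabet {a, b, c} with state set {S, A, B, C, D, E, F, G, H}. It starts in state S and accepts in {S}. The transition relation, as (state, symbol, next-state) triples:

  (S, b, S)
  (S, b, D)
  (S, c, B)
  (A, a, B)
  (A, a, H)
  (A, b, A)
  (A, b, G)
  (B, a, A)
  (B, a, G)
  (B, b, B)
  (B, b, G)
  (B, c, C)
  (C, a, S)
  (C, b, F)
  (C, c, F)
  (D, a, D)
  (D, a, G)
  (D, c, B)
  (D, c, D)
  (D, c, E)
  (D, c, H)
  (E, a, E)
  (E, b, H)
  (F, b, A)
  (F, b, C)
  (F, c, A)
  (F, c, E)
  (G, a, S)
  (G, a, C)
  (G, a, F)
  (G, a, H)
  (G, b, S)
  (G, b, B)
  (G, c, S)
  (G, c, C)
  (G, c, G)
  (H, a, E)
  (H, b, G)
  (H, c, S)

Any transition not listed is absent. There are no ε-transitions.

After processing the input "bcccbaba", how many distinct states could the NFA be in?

Start in {S}.
Read 'b': {S} → {S, D}.
Read 'c': {S, D} → {B, D, E, H}.
Read 'c': {B, D, E, H} → {S, B, C, D, E, H}.
Read 'c': {S, B, C, D, E, H} → {S, B, C, D, E, F, H}.
Read 'b': {S, B, C, D, E, F, H} → {S, A, B, C, D, F, G, H}.
Read 'a': {S, A, B, C, D, F, G, H} → {S, A, B, C, D, E, F, G, H}.
Read 'b': {S, A, B, C, D, E, F, G, H} → {S, A, B, C, D, F, G, H}.
Read 'a': {S, A, B, C, D, F, G, H} → {S, A, B, C, D, E, F, G, H}.
That set has 9 states.

9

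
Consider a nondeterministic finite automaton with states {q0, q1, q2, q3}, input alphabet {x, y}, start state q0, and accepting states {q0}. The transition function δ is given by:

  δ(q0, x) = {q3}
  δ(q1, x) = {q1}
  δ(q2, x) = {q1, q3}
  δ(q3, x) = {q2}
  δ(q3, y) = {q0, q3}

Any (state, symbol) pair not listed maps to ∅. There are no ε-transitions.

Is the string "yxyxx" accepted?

Start in {q0}.
Read 'y': q0→∅; now ∅.
The set is empty and remains empty for the remaining 4 symbols.
The final set ∅ contains no accepting state.

No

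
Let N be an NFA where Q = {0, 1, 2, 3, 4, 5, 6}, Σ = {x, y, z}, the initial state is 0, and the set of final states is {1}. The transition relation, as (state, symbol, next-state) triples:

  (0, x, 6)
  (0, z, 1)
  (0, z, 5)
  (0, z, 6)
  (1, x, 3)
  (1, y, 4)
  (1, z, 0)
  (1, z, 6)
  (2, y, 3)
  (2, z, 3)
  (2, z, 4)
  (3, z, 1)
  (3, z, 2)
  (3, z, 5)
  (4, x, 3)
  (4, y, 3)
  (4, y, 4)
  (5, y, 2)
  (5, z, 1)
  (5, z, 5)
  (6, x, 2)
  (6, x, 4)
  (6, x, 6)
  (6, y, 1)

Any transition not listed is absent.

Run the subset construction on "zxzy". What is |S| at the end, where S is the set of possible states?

3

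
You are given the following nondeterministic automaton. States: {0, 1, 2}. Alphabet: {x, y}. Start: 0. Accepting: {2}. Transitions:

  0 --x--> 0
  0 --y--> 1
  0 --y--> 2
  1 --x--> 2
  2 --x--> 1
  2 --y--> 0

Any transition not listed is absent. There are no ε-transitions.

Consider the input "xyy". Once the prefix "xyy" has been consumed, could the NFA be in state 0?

Start in {0}.
Read 'x': {0} → {0}.
Read 'y': {0} → {1, 2}.
Read 'y': {1, 2} → {0}.
State 0 is in {0}.

Yes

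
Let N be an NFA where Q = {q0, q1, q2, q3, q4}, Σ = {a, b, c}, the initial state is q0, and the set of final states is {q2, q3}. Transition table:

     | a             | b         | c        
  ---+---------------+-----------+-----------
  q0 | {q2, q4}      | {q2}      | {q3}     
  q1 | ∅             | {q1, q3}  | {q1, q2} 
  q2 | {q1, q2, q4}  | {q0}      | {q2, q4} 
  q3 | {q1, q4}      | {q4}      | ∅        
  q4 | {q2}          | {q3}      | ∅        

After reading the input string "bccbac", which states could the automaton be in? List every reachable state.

Start in {q0}.
Read 'b': q0→{q2}; now {q2}.
Read 'c': q2→{q2, q4}; now {q2, q4}.
Read 'c': q2→{q2, q4}, q4→∅; now {q2, q4}.
Read 'b': q2→{q0}, q4→{q3}; now {q0, q3}.
Read 'a': q0→{q2, q4}, q3→{q1, q4}; now {q1, q2, q4}.
Read 'c': q1→{q1, q2}, q2→{q2, q4}, q4→∅; now {q1, q2, q4}.

{q1, q2, q4}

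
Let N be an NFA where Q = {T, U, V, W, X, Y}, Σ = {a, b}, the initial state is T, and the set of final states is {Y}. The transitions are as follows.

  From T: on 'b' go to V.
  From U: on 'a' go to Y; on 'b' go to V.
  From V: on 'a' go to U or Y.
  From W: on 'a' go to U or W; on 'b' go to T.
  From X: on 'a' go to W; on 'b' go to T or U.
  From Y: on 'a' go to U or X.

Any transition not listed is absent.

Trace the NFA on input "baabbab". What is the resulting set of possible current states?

Start in {T}.
Read 'b': T→{V}; now {V}.
Read 'a': V→{U, Y}; now {U, Y}.
Read 'a': U→{Y}, Y→{U, X}; now {U, X, Y}.
Read 'b': U→{V}, X→{T, U}, Y→∅; now {T, U, V}.
Read 'b': T→{V}, U→{V}, V→∅; now {V}.
Read 'a': V→{U, Y}; now {U, Y}.
Read 'b': U→{V}, Y→∅; now {V}.

{V}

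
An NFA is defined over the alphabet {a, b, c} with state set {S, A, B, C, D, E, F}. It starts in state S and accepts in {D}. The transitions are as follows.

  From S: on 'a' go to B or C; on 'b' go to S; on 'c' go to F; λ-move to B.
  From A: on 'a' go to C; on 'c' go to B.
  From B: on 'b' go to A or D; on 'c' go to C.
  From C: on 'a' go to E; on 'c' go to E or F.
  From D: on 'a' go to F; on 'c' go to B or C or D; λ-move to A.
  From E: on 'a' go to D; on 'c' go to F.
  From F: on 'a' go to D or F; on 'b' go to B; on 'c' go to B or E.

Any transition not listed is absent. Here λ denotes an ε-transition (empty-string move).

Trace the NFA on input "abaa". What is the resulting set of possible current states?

{A, D, E, F}

Start: ε-closure({S}) = {S, B}.
Read 'a': {S, B} → {B, C}.
Read 'b': {B, C} → {A, D}.
Read 'a': {A, D} → {C, F}.
Read 'a': {C, F} → {A, D, E, F}.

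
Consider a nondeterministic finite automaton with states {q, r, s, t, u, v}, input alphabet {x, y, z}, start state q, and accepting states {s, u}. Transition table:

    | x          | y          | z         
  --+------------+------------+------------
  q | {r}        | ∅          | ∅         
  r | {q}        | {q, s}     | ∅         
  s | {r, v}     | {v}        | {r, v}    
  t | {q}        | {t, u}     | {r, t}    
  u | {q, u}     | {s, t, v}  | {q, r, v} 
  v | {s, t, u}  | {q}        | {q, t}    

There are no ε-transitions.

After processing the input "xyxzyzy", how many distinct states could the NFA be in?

4

Start in {q}.
Read 'x': q→{r}; now {r}.
Read 'y': r→{q, s}; now {q, s}.
Read 'x': q→{r}, s→{r, v}; now {r, v}.
Read 'z': r→∅, v→{q, t}; now {q, t}.
Read 'y': q→∅, t→{t, u}; now {t, u}.
Read 'z': t→{r, t}, u→{q, r, v}; now {q, r, t, v}.
Read 'y': q→∅, r→{q, s}, t→{t, u}, v→{q}; now {q, s, t, u}.
That set has 4 states.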